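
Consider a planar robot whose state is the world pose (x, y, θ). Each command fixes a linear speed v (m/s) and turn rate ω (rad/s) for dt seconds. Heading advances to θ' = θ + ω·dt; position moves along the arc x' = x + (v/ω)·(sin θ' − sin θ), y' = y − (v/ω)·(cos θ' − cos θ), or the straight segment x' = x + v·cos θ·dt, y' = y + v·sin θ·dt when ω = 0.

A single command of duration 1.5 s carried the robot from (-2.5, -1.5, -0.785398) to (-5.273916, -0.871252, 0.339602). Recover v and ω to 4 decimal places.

Δθ = 0.339602 − -0.785398 = 1.125000
ω = Δθ/dt = 1.125000/1.5 = 0.7500
R = Δx/(sin θ' − sin θ) = -2.6667
v = R·ω = -2.6667·0.7500 = -2.0000

v = -2.0000, ω = 0.7500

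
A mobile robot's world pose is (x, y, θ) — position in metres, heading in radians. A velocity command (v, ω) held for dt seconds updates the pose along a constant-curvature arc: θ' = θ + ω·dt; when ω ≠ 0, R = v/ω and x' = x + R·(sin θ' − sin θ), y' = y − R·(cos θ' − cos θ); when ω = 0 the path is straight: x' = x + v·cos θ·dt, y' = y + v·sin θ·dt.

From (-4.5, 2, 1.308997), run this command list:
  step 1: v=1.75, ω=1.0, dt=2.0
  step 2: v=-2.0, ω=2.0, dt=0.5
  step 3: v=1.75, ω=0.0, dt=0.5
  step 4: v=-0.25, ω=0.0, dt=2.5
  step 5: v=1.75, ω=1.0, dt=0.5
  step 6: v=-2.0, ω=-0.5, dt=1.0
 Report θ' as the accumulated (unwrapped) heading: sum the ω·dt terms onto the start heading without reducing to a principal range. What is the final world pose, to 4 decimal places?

(-5.6569, 5.6423, 4.3090)

step 1: θ'=3.3090 (R=1.7500) → pose (-6.4820, 4.1785, 3.3090)
step 2: θ'=4.3090 (R=-1.0000) → pose (-5.7289, 4.7719, 4.3090)
step 3: θ'=4.3090 (straight) → pose (-6.0723, 3.9672, 4.3090)
step 4: θ'=4.3090 (straight) → pose (-5.8270, 4.5420, 4.3090)
step 5: θ'=4.8090 (R=1.7500) → pose (-5.9593, 3.6863, 4.8090)
step 6: θ'=4.3090 (R=4.0000) → pose (-5.6569, 5.6423, 4.3090)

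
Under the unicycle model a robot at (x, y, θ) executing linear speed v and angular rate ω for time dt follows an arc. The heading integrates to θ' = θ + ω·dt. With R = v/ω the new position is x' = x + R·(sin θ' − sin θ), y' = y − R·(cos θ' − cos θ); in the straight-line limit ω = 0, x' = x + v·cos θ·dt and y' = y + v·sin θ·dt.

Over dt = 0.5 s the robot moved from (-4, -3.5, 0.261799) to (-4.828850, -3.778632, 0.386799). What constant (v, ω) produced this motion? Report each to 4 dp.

Δθ = 0.386799 − 0.261799 = 0.125000
ω = Δθ/dt = 0.125000/0.5 = 0.2500
R = Δx/(sin θ' − sin θ) = -7.0000
v = R·ω = -7.0000·0.2500 = -1.7500

v = -1.7500, ω = 0.2500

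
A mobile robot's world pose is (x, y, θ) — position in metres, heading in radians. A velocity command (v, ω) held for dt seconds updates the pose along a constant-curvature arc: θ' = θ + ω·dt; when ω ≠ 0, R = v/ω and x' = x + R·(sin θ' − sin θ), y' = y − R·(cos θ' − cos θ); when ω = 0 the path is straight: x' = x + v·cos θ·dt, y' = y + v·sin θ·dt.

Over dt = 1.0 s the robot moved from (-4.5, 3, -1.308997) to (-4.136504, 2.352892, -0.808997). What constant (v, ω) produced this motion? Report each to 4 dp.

v = 0.7500, ω = 0.5000

Δθ = -0.808997 − -1.308997 = 0.500000
ω = Δθ/dt = 0.500000/1.0 = 0.5000
R = −Δy/(cos θ' − cos θ) = 1.5000
v = R·ω = 1.5000·0.5000 = 0.7500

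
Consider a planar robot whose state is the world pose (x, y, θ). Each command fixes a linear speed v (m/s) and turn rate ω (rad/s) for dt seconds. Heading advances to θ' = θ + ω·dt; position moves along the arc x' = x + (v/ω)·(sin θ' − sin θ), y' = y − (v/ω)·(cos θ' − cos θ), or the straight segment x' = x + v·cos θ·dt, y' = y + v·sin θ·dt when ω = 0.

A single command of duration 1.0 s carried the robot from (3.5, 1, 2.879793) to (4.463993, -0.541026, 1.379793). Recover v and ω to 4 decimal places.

v = -2.0000, ω = -1.5000

Δθ = 1.379793 − 2.879793 = -1.500000
ω = Δθ/dt = -1.500000/1.0 = -1.5000
R = −Δy/(cos θ' − cos θ) = 1.3333
v = R·ω = 1.3333·-1.5000 = -2.0000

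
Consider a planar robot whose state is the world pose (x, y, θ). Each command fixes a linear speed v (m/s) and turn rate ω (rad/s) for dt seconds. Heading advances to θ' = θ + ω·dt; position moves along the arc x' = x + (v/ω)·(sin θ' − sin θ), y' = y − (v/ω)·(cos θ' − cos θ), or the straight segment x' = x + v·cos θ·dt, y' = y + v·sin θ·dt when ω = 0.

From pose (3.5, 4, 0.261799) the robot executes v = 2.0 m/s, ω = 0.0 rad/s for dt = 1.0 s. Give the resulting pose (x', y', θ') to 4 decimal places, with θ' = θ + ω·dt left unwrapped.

(5.4319, 4.5176, 0.2618)

θ' = 0.2618 + 0.0·1.0 = 0.2618
ω = 0 → straight: x' = 3.5 + 2.0·cos(0.2618)·1.0 = 5.4319
y' = 4 + 2.0·sin(0.2618)·1.0 = 4.5176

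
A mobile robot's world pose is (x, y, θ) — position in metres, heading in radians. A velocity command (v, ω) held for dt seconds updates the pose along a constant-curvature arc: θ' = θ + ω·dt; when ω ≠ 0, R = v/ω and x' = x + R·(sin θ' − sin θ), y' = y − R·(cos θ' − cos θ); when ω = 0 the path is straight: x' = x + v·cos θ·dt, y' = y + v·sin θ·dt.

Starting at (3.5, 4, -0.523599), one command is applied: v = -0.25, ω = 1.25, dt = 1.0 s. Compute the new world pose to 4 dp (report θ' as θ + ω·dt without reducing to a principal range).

θ' = -0.5236 + 1.25·1.0 = 0.7264
R = v/ω = -0.25/1.25 = -0.2000
x' = 3.5 + -0.2000·(sin 0.7264 − sin -0.5236) = 3.2672
y' = 4 − -0.2000·(cos 0.7264 − cos -0.5236) = 3.9763

(3.2672, 3.9763, 0.7264)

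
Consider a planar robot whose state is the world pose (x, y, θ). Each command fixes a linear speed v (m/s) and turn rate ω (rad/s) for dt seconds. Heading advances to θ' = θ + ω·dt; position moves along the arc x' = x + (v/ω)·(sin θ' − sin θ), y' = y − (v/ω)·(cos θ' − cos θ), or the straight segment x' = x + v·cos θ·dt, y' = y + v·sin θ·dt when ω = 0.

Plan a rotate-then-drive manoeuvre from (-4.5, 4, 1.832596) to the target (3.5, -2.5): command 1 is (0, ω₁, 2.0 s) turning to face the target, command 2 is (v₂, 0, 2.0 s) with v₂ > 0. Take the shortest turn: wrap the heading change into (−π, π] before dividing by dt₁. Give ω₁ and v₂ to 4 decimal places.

ω₁ = -1.2575, v₂ = 5.1539

heading to target = atan2(-2.5−4, 3.5−-4.5) = -0.6823
Δθ = wrap(-0.6823 − 1.8326) = -2.5149; ω₁ = Δθ/dt₁ = -1.2575
distance = √((3.5−-4.5)² + (-2.5−4)²) = 10.3078; v₂ = distance/dt₂ = 5.1539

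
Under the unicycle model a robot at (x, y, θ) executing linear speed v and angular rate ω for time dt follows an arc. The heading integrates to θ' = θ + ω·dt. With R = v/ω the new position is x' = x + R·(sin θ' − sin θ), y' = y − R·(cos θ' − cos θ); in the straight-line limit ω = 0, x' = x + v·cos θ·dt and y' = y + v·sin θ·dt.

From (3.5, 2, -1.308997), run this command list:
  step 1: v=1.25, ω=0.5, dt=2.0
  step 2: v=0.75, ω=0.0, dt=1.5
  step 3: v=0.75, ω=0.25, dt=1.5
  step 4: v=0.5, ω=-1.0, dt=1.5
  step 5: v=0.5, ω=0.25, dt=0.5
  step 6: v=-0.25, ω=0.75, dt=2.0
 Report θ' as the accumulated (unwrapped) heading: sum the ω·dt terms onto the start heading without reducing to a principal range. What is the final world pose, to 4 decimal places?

(7.5290, -0.6468, 0.1910)

step 1: θ'=-0.3090 (R=2.5000) → pose (5.1546, 0.2654, -0.3090)
step 2: θ'=-0.3090 (straight) → pose (6.2263, -0.0767, -0.3090)
step 3: θ'=0.0660 (R=3.0000) → pose (7.3365, -0.2122, 0.0660)
step 4: θ'=-1.4340 (R=-0.5000) → pose (7.8648, -0.6429, -1.4340)
step 5: θ'=-1.3090 (R=2.0000) → pose (7.9142, -0.8878, -1.3090)
step 6: θ'=0.1910 (R=-0.3333) → pose (7.5290, -0.6468, 0.1910)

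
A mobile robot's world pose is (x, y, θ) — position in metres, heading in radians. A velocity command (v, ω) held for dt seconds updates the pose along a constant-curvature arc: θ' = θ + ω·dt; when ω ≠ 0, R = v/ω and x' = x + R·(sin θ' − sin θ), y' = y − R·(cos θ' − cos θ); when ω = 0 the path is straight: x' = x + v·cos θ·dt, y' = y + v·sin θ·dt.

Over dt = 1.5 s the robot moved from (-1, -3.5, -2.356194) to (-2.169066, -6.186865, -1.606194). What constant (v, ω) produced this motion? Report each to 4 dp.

v = 2.0000, ω = 0.5000

Δθ = -1.606194 − -2.356194 = 0.750000
ω = Δθ/dt = 0.750000/1.5 = 0.5000
R = −Δy/(cos θ' − cos θ) = 4.0000
v = R·ω = 4.0000·0.5000 = 2.0000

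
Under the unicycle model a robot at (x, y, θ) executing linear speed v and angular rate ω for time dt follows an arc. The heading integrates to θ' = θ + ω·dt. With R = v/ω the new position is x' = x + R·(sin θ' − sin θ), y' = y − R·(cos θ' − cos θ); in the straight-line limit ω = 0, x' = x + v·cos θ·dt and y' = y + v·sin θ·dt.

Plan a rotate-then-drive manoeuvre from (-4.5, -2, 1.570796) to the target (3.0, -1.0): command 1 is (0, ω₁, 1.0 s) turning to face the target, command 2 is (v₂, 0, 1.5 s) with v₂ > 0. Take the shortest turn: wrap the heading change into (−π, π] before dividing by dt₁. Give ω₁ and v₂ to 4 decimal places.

ω₁ = -1.4382, v₂ = 5.0442

heading to target = atan2(-1−-2, 3−-4.5) = 0.1326
Δθ = wrap(0.1326 − 1.5708) = -1.4382; ω₁ = Δθ/dt₁ = -1.4382
distance = √((3−-4.5)² + (-1−-2)²) = 7.5664; v₂ = distance/dt₂ = 5.0442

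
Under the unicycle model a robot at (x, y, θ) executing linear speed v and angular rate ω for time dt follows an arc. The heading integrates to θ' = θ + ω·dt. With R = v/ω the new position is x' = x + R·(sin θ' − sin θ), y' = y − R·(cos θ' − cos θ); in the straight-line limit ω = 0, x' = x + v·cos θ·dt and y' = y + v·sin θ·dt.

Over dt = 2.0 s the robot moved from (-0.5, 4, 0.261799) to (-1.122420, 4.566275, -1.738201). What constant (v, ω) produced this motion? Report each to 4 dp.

Δθ = -1.738201 − 0.261799 = -2.000000
ω = Δθ/dt = -2.000000/2.0 = -1.0000
R = Δx/(sin θ' − sin θ) = 0.5000
v = R·ω = 0.5000·-1.0000 = -0.5000

v = -0.5000, ω = -1.0000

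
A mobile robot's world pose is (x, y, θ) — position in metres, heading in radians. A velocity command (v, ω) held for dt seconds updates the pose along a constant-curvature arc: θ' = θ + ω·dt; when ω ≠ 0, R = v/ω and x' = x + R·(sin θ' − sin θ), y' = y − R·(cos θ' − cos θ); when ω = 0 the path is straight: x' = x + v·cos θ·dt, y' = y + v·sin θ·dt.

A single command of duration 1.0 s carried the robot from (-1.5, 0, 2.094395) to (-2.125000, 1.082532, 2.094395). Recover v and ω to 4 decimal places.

v = 1.2500, ω = 0.0000

Δθ = 2.094395 − 2.094395 = 0.000000
ω = Δθ/dt = 0.000000/1.0 = 0.0000
ω = 0 → v = (Δx·cos θ + Δy·sin θ)/dt = 1.2500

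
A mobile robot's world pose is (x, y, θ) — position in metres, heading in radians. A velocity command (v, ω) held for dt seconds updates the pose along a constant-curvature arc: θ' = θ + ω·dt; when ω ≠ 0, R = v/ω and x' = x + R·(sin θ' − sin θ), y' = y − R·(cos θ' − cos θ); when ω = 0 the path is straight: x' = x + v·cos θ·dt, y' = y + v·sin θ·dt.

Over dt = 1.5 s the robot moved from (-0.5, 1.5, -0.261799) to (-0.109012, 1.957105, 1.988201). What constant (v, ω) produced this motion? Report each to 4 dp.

Δθ = 1.988201 − -0.261799 = 2.250000
ω = Δθ/dt = 2.250000/1.5 = 1.5000
R = −Δy/(cos θ' − cos θ) = 0.3333
v = R·ω = 0.3333·1.5000 = 0.5000

v = 0.5000, ω = 1.5000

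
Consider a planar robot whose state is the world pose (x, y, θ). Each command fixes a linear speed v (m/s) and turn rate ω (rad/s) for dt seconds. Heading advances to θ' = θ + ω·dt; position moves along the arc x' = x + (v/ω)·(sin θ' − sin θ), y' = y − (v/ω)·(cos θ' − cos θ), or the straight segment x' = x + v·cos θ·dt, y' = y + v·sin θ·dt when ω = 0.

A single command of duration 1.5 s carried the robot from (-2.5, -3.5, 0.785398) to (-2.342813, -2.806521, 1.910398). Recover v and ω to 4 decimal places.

v = 0.5000, ω = 0.7500

Δθ = 1.910398 − 0.785398 = 1.125000
ω = Δθ/dt = 1.125000/1.5 = 0.7500
R = −Δy/(cos θ' − cos θ) = 0.6667
v = R·ω = 0.6667·0.7500 = 0.5000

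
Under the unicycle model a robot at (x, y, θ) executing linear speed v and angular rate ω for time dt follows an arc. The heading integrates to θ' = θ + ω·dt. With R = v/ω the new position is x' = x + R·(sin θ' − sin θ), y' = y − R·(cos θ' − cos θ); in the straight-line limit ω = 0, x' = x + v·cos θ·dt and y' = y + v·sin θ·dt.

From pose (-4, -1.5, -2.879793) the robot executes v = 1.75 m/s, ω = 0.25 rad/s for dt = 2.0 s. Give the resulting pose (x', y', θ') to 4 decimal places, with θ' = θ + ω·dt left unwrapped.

(-7.0198, -3.1963, -2.3798)

θ' = -2.8798 + 0.25·2.0 = -2.3798
R = v/ω = 1.75/0.25 = 7.0000
x' = -4 + 7.0000·(sin -2.3798 − sin -2.8798) = -7.0198
y' = -1.5 − 7.0000·(cos -2.3798 − cos -2.8798) = -3.1963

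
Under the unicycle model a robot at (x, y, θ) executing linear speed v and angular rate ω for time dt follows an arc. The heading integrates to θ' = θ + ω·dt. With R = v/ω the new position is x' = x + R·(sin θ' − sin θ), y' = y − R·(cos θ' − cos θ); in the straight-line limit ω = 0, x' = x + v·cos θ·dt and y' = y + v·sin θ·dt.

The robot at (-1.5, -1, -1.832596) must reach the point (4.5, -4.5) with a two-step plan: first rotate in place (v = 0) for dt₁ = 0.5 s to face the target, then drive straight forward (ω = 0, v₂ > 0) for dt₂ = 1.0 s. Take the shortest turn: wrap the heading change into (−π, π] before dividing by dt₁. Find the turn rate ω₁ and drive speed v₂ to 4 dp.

heading to target = atan2(-4.5−-1, 4.5−-1.5) = -0.5281
Δθ = wrap(-0.5281 − -1.8326) = 1.3045; ω₁ = Δθ/dt₁ = 2.6090
distance = √((4.5−-1.5)² + (-4.5−-1)²) = 6.9462; v₂ = distance/dt₂ = 6.9462

ω₁ = 2.6090, v₂ = 6.9462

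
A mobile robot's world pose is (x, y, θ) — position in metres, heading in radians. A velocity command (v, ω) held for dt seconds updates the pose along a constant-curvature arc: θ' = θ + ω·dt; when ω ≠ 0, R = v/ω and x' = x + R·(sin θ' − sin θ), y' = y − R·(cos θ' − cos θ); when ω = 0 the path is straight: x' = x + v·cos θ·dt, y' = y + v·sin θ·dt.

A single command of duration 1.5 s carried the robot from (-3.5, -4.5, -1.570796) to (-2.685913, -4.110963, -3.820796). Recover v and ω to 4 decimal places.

v = -0.7500, ω = -1.5000

Δθ = -3.820796 − -1.570796 = -2.250000
ω = Δθ/dt = -2.250000/1.5 = -1.5000
R = Δx/(sin θ' − sin θ) = 0.5000
v = R·ω = 0.5000·-1.5000 = -0.7500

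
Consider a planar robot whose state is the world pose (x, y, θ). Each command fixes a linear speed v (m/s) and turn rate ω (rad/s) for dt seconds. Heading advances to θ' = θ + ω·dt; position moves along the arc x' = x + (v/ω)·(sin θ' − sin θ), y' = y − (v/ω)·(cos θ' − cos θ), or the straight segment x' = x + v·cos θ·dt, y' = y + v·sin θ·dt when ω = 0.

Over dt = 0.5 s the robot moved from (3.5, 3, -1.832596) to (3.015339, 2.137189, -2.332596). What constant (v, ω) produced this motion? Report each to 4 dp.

Δθ = -2.332596 − -1.832596 = -0.500000
ω = Δθ/dt = -0.500000/0.5 = -1.0000
R = −Δy/(cos θ' − cos θ) = -2.0000
v = R·ω = -2.0000·-1.0000 = 2.0000

v = 2.0000, ω = -1.0000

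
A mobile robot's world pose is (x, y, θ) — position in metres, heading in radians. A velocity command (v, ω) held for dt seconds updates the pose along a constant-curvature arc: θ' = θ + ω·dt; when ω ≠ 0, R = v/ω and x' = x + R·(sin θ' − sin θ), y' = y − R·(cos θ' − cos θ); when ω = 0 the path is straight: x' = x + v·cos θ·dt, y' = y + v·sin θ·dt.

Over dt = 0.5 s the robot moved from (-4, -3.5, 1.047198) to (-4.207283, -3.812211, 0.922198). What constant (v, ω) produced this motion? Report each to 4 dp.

Δθ = 0.922198 − 1.047198 = -0.125000
ω = Δθ/dt = -0.125000/0.5 = -0.2500
R = −Δy/(cos θ' − cos θ) = 3.0000
v = R·ω = 3.0000·-0.2500 = -0.7500

v = -0.7500, ω = -0.2500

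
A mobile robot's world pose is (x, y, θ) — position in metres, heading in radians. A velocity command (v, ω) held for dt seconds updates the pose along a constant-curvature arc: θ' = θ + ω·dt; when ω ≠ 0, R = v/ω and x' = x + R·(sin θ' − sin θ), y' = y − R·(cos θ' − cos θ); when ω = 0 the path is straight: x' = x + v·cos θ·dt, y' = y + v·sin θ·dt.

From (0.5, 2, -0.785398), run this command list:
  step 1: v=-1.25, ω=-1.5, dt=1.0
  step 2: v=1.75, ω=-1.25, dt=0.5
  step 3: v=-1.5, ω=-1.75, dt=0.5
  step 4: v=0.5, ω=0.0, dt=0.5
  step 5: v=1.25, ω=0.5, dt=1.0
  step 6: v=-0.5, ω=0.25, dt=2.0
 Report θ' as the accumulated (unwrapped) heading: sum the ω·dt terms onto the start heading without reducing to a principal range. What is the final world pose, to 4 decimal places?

(0.0757, 3.2709, -2.7854)

step 1: θ'=-2.2854 (R=0.8333) → pose (0.4598, 3.1354, -2.2854)
step 2: θ'=-2.9104 (R=-1.4000) → pose (-0.2769, 2.6900, -2.9104)
step 3: θ'=-3.7854 (R=0.8571) → pose (0.4340, 2.5413, -3.7854)
step 4: θ'=-3.7854 (straight) → pose (0.2340, 2.6913, -3.7854)
step 5: θ'=-3.2854 (R=2.5000) → pose (-0.9083, 3.1660, -3.2854)
step 6: θ'=-2.7854 (R=-2.0000) → pose (0.0757, 3.2709, -2.7854)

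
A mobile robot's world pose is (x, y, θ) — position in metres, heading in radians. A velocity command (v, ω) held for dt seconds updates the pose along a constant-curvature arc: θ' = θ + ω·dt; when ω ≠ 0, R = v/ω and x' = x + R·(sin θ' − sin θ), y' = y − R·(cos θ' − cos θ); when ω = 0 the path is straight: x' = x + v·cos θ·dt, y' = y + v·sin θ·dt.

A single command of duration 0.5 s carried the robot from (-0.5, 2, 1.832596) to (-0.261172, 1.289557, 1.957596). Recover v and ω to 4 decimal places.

Δθ = 1.957596 − 1.832596 = 0.125000
ω = Δθ/dt = 0.125000/0.5 = 0.2500
R = −Δy/(cos θ' − cos θ) = -6.0000
v = R·ω = -6.0000·0.2500 = -1.5000

v = -1.5000, ω = 0.2500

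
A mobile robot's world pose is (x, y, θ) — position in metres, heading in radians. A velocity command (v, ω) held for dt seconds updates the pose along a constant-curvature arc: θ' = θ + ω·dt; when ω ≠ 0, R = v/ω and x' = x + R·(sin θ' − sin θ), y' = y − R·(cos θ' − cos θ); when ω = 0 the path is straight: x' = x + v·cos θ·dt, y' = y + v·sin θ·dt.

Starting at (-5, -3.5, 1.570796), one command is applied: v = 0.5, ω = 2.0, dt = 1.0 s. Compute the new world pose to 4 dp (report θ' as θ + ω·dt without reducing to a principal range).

θ' = 1.5708 + 2.0·1.0 = 3.5708
R = v/ω = 0.5/2.0 = 0.2500
x' = -5 + 0.2500·(sin 3.5708 − sin 1.5708) = -5.3540
y' = -3.5 − 0.2500·(cos 3.5708 − cos 1.5708) = -3.2727

(-5.3540, -3.2727, 3.5708)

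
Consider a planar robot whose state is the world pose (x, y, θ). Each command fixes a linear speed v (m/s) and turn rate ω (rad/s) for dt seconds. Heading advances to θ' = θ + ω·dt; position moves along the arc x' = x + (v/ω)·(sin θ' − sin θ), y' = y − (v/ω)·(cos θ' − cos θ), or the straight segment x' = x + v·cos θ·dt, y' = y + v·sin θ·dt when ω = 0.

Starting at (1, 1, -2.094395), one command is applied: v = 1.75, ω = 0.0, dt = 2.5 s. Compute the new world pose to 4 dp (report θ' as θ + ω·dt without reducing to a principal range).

θ' = -2.0944 + 0.0·2.5 = -2.0944
ω = 0 → straight: x' = 1 + 1.75·cos(-2.0944)·2.5 = -1.1875
y' = 1 + 1.75·sin(-2.0944)·2.5 = -2.7889

(-1.1875, -2.7889, -2.0944)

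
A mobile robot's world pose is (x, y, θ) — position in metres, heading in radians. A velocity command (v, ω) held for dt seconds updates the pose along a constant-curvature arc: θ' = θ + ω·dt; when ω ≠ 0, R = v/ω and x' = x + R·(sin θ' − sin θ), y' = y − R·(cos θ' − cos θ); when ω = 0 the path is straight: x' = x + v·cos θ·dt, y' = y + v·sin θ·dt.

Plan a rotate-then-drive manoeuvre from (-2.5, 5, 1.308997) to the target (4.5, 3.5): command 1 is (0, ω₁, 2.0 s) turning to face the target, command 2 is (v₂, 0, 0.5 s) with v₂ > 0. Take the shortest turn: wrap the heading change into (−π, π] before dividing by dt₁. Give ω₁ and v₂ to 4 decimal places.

ω₁ = -0.7600, v₂ = 14.3178

heading to target = atan2(3.5−5, 4.5−-2.5) = -0.2111
Δθ = wrap(-0.2111 − 1.3090) = -1.5201; ω₁ = Δθ/dt₁ = -0.7600
distance = √((4.5−-2.5)² + (3.5−5)²) = 7.1589; v₂ = distance/dt₂ = 14.3178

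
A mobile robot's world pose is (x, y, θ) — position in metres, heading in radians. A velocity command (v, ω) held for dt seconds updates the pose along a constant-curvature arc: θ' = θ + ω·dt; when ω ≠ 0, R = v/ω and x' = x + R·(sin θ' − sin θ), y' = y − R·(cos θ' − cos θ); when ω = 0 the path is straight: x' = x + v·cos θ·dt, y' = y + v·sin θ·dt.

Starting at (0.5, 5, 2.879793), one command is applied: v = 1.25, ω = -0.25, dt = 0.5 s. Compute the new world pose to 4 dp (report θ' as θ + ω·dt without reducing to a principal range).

(-0.0920, 5.1990, 2.7548)

θ' = 2.8798 + -0.25·0.5 = 2.7548
R = v/ω = 1.25/-0.25 = -5.0000
x' = 0.5 + -5.0000·(sin 2.7548 − sin 2.8798) = -0.0920
y' = 5 − -5.0000·(cos 2.7548 − cos 2.8798) = 5.1990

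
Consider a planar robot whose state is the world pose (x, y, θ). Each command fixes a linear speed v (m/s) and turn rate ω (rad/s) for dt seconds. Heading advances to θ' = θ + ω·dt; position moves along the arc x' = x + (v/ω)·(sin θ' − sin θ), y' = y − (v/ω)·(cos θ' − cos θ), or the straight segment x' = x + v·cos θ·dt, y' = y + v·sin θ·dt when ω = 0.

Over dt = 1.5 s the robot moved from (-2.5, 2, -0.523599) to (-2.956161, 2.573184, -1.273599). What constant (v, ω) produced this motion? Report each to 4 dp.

v = -0.5000, ω = -0.5000

Δθ = -1.273599 − -0.523599 = -0.750000
ω = Δθ/dt = -0.750000/1.5 = -0.5000
R = −Δy/(cos θ' − cos θ) = 1.0000
v = R·ω = 1.0000·-0.5000 = -0.5000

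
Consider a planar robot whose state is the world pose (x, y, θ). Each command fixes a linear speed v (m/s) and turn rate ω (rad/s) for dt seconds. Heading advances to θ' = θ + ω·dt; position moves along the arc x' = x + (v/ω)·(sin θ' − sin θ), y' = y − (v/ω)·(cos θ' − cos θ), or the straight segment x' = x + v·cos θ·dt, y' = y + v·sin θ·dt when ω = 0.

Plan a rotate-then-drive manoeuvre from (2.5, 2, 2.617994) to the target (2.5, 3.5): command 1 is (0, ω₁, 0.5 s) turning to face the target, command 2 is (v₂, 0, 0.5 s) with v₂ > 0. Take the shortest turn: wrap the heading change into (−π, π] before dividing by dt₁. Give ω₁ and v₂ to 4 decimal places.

ω₁ = -2.0944, v₂ = 3.0000

heading to target = atan2(3.5−2, 2.5−2.5) = 1.5708
Δθ = wrap(1.5708 − 2.6180) = -1.0472; ω₁ = Δθ/dt₁ = -2.0944
distance = √((2.5−2.5)² + (3.5−2)²) = 1.5000; v₂ = distance/dt₂ = 3.0000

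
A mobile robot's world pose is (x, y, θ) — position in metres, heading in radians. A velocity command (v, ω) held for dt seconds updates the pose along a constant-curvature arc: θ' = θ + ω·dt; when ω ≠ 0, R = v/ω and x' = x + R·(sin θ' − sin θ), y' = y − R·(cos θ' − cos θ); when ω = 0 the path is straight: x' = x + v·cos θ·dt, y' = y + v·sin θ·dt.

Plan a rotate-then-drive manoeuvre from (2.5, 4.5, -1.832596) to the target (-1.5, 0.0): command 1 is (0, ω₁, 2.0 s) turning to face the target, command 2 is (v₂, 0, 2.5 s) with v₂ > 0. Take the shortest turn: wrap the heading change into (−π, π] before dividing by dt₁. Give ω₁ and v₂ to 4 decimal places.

heading to target = atan2(0−4.5, -1.5−2.5) = -2.2974
Δθ = wrap(-2.2974 − -1.8326) = -0.4648; ω₁ = Δθ/dt₁ = -0.2324
distance = √((-1.5−2.5)² + (0−4.5)²) = 6.0208; v₂ = distance/dt₂ = 2.4083

ω₁ = -0.2324, v₂ = 2.4083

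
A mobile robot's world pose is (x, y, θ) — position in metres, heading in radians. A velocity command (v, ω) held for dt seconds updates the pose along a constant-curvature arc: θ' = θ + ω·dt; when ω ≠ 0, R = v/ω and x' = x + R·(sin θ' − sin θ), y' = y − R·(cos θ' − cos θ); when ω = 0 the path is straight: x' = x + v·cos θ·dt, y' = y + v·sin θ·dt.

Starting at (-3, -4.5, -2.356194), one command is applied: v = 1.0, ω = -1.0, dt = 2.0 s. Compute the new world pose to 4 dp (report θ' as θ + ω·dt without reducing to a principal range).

θ' = -2.3562 + -1.0·2.0 = -4.3562
R = v/ω = 1.0/-1.0 = -1.0000
x' = -3 + -1.0000·(sin -4.3562 − sin -2.3562) = -4.6443
y' = -4.5 − -1.0000·(cos -4.3562 − cos -2.3562) = -4.1416

(-4.6443, -4.1416, -4.3562)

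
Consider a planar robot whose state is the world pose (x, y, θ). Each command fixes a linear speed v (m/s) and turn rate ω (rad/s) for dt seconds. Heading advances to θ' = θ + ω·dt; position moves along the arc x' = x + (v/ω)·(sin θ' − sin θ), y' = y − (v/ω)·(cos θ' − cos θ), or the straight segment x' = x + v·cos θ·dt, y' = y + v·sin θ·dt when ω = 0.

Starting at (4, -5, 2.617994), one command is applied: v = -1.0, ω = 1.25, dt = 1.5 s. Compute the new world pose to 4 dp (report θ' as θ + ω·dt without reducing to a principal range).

θ' = 2.6180 + 1.25·1.5 = 4.4930
R = v/ω = -1.0/1.25 = -0.8000
x' = 4 + -0.8000·(sin 4.4930 − sin 2.6180) = 5.1808
y' = -5 − -0.8000·(cos 4.4930 − cos 2.6180) = -4.4813

(5.1808, -4.4813, 4.4930)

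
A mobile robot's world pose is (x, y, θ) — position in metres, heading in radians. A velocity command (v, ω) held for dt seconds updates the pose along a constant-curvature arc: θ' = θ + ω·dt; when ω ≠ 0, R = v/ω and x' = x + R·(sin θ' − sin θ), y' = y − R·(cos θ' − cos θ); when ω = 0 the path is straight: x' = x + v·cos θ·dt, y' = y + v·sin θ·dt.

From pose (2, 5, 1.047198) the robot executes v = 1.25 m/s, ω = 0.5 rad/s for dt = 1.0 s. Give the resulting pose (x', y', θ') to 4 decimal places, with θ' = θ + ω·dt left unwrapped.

(2.3342, 6.1910, 1.5472)

θ' = 1.0472 + 0.5·1.0 = 1.5472
R = v/ω = 1.25/0.5 = 2.5000
x' = 2 + 2.5000·(sin 1.5472 − sin 1.0472) = 2.3342
y' = 5 − 2.5000·(cos 1.5472 − cos 1.0472) = 6.1910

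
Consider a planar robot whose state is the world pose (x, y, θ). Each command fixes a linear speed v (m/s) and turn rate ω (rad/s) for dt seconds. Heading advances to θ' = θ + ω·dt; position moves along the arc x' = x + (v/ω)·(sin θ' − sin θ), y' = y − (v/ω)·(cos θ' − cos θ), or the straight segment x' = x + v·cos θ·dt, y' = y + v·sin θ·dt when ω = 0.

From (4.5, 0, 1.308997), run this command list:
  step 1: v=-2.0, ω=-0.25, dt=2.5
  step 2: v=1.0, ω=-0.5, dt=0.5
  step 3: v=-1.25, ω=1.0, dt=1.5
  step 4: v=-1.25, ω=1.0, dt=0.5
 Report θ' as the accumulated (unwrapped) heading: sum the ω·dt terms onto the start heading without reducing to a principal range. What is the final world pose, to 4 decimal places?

(1.9637, -5.9494, 2.4340)

step 1: θ'=0.6840 (R=8.0000) → pose (1.8278, -4.1299, 0.6840)
step 2: θ'=0.4340 (R=-2.0000) → pose (2.2506, -3.8654, 0.4340)
step 3: θ'=1.9340 (R=-1.2500) → pose (1.6077, -5.4436, 1.9340)
step 4: θ'=2.4340 (R=-1.2500) → pose (1.9637, -5.9494, 2.4340)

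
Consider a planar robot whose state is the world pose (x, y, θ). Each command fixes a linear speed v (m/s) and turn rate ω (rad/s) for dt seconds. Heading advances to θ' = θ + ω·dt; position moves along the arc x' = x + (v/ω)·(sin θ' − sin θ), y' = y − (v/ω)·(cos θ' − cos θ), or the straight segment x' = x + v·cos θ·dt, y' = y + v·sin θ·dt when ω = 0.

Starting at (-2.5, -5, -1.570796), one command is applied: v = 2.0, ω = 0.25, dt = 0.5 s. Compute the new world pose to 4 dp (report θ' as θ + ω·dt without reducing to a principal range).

(-2.4376, -5.9974, -1.4458)

θ' = -1.5708 + 0.25·0.5 = -1.4458
R = v/ω = 2.0/0.25 = 8.0000
x' = -2.5 + 8.0000·(sin -1.4458 − sin -1.5708) = -2.4376
y' = -5 − 8.0000·(cos -1.4458 − cos -1.5708) = -5.9974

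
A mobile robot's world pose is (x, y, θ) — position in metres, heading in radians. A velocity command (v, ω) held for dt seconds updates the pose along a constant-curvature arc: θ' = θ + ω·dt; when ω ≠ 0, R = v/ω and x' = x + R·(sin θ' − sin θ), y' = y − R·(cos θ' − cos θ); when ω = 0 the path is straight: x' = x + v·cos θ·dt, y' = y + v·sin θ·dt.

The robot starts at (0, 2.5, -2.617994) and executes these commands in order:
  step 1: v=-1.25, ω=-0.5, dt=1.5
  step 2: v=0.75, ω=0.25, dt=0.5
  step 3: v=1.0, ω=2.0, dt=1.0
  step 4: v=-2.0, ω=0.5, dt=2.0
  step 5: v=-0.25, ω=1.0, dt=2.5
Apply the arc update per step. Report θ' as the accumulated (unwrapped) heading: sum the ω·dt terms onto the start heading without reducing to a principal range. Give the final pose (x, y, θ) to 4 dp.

step 1: θ'=-3.3680 (R=2.5000) → pose (1.8112, 2.7711, -3.3680)
step 2: θ'=-3.2430 (R=3.0000) → pose (1.4414, 2.8323, -3.2430)
step 3: θ'=-1.2430 (R=0.5000) → pose (0.9175, 2.1739, -1.2430)
step 4: θ'=-0.2430 (R=-4.0000) → pose (-1.9071, 4.7685, -0.2430)
step 5: θ'=2.2570 (R=-0.2500) → pose (-2.1607, 4.3675, 2.2570)

(-2.1607, 4.3675, 2.2570)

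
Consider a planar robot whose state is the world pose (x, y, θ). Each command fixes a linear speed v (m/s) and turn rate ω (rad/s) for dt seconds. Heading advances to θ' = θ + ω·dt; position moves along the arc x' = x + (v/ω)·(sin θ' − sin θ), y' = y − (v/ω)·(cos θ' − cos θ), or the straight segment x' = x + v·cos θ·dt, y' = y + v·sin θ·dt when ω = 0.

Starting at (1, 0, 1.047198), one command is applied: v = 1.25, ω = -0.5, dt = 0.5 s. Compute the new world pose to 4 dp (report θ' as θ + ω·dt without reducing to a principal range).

(1.3766, 0.4968, 0.7972)

θ' = 1.0472 + -0.5·0.5 = 0.7972
R = v/ω = 1.25/-0.5 = -2.5000
x' = 1 + -2.5000·(sin 0.7972 − sin 1.0472) = 1.3766
y' = 0 − -2.5000·(cos 0.7972 − cos 1.0472) = 0.4968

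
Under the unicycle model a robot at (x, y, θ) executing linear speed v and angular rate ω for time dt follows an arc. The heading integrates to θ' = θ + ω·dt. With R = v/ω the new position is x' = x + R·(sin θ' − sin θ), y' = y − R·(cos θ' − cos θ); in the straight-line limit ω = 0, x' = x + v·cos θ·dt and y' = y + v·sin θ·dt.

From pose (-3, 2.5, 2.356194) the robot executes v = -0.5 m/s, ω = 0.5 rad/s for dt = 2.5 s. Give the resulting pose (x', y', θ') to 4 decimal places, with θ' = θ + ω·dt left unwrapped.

(-1.8448, 2.3131, 3.6062)

θ' = 2.3562 + 0.5·2.5 = 3.6062
R = v/ω = -0.5/0.5 = -1.0000
x' = -3 + -1.0000·(sin 3.6062 − sin 2.3562) = -1.8448
y' = 2.5 − -1.0000·(cos 3.6062 − cos 2.3562) = 2.3131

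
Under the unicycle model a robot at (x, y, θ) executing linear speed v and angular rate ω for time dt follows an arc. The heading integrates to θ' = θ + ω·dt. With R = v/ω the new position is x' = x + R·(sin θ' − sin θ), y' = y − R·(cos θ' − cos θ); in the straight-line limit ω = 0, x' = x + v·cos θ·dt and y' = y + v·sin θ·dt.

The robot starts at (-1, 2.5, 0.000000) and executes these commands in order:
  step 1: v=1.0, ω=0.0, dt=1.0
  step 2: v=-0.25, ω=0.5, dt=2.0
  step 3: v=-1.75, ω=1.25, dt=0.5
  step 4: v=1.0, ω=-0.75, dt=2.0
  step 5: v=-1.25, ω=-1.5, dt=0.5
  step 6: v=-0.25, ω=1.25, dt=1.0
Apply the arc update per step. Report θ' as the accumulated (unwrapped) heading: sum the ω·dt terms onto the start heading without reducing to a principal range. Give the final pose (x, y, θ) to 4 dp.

step 1: θ'=0.0000 (straight) → pose (0.0000, 2.5000, 0.0000)
step 2: θ'=1.0000 (R=-0.5000) → pose (-0.4207, 2.2702, 1.0000)
step 3: θ'=1.6250 (R=-1.4000) → pose (-0.6406, 1.4379, 1.6250)
step 4: θ'=0.1250 (R=-1.3333) → pose (0.5245, 2.8330, 0.1250)
step 5: θ'=-0.6250 (R=0.8333) → pose (-0.0670, 2.9841, -0.6250)
step 6: θ'=0.6250 (R=-0.2000) → pose (-0.3010, 2.9841, 0.6250)

(-0.3010, 2.9841, 0.6250)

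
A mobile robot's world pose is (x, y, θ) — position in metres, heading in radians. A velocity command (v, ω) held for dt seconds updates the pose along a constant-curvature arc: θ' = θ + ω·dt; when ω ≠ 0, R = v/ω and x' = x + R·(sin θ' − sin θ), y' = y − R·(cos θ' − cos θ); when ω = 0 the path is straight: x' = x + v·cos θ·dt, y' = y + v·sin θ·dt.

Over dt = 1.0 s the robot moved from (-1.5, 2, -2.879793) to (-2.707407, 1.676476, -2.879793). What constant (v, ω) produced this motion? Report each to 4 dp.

v = 1.2500, ω = 0.0000

Δθ = -2.879793 − -2.879793 = 0.000000
ω = Δθ/dt = 0.000000/1.0 = 0.0000
ω = 0 → v = (Δx·cos θ + Δy·sin θ)/dt = 1.2500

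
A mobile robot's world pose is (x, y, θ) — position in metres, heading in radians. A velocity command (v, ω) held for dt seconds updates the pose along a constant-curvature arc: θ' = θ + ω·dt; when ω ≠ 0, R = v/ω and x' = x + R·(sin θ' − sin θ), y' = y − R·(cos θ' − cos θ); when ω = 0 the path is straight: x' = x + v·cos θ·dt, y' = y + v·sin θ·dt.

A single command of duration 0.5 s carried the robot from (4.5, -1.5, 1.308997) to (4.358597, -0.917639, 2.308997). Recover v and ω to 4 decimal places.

v = 1.2500, ω = 2.0000

Δθ = 2.308997 − 1.308997 = 1.000000
ω = Δθ/dt = 1.000000/0.5 = 2.0000
R = −Δy/(cos θ' − cos θ) = 0.6250
v = R·ω = 0.6250·2.0000 = 1.2500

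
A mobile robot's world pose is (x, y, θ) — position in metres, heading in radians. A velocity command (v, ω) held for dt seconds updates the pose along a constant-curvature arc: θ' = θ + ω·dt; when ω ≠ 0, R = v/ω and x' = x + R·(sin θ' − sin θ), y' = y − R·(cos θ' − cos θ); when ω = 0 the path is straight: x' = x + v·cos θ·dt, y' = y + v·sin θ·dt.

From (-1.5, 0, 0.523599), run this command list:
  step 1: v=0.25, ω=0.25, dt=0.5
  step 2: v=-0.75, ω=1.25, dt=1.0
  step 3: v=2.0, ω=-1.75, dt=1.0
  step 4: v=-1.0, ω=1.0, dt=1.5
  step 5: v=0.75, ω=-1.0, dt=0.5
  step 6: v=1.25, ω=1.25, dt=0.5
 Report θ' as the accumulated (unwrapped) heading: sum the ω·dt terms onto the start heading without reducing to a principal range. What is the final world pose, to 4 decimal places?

(-1.4068, 0.8061, 1.7736)

step 1: θ'=0.6486 (R=1.0000) → pose (-1.3959, 0.0691, 0.6486)
step 2: θ'=1.8986 (R=-0.6000) → pose (-1.6015, -0.6022, 1.8986)
step 3: θ'=0.1486 (R=-1.1429) → pose (-0.6887, 0.8960, 0.1486)
step 4: θ'=1.6486 (R=-1.0000) → pose (-1.5377, -0.1707, 1.6486)
step 5: θ'=1.1486 (R=-0.7500) → pose (-1.4741, 0.1949, 1.1486)
step 6: θ'=1.7736 (R=1.0000) → pose (-1.4068, 0.8061, 1.7736)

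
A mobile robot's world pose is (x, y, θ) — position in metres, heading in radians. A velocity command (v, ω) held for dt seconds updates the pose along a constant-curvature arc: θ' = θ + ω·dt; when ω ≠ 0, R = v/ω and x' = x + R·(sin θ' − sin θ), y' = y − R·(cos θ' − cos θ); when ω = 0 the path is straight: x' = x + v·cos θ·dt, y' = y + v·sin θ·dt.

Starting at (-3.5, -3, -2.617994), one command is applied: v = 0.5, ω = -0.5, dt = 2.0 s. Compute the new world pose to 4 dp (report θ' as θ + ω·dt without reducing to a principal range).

θ' = -2.6180 + -0.5·2.0 = -3.6180
R = v/ω = 0.5/-0.5 = -1.0000
x' = -3.5 + -1.0000·(sin -3.6180 − sin -2.6180) = -4.4586
y' = -3 − -1.0000·(cos -3.6180 − cos -2.6180) = -3.0226

(-4.4586, -3.0226, -3.6180)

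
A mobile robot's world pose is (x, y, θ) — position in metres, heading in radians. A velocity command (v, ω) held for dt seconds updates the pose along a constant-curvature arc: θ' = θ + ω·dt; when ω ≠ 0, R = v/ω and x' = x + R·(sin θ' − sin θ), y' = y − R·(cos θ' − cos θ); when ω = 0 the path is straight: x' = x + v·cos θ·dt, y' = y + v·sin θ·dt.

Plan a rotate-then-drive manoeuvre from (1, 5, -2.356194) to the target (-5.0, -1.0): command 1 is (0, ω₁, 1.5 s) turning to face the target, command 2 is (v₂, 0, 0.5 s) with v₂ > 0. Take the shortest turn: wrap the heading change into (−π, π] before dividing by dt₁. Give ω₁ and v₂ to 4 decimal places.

ω₁ = 0.0000, v₂ = 16.9706

heading to target = atan2(-1−5, -5−1) = -2.3562
Δθ = wrap(-2.3562 − -2.3562) = 0.0000; ω₁ = Δθ/dt₁ = 0.0000
distance = √((-5−1)² + (-1−5)²) = 8.4853; v₂ = distance/dt₂ = 16.9706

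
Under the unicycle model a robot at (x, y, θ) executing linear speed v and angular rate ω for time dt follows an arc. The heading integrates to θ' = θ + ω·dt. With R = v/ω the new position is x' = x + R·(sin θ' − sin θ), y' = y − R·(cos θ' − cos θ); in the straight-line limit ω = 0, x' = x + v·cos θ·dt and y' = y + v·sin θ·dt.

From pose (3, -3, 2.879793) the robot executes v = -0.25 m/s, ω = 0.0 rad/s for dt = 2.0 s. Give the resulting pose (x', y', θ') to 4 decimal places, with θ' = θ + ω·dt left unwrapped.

θ' = 2.8798 + 0.0·2.0 = 2.8798
ω = 0 → straight: x' = 3 + -0.25·cos(2.8798)·2.0 = 3.4830
y' = -3 + -0.25·sin(2.8798)·2.0 = -3.1294

(3.4830, -3.1294, 2.8798)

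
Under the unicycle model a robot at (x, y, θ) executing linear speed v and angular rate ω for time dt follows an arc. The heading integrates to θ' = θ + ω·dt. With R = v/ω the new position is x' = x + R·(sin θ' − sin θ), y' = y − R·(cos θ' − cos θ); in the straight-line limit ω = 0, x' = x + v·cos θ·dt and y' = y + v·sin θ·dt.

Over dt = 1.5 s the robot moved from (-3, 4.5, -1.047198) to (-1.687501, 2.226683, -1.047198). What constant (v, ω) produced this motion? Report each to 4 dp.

v = 1.7500, ω = 0.0000

Δθ = -1.047198 − -1.047198 = 0.000000
ω = Δθ/dt = 0.000000/1.5 = 0.0000
ω = 0 → v = (Δx·cos θ + Δy·sin θ)/dt = 1.7500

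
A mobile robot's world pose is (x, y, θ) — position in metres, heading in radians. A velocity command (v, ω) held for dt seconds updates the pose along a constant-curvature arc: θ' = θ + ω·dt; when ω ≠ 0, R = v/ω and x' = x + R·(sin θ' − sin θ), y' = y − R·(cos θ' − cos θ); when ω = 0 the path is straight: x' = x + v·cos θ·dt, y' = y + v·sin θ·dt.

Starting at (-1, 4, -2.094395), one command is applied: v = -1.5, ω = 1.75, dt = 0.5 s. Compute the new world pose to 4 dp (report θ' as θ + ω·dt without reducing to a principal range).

θ' = -2.0944 + 1.75·0.5 = -1.2194
R = v/ω = -1.5/1.75 = -0.8571
x' = -1 + -0.8571·(sin -1.2194 − sin -2.0944) = -0.9375
y' = 4 − -0.8571·(cos -1.2194 − cos -2.0944) = 4.7236

(-0.9375, 4.7236, -1.2194)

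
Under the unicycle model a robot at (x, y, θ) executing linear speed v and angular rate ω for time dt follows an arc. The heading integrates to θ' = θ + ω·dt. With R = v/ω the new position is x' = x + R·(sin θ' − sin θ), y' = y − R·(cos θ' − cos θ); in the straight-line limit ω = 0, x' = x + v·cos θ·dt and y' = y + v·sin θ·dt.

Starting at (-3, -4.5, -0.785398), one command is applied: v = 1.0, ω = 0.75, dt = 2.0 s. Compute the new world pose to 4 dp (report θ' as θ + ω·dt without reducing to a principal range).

(-1.1834, -4.5643, 0.7146)

θ' = -0.7854 + 0.75·2.0 = 0.7146
R = v/ω = 1.0/0.75 = 1.3333
x' = -3 + 1.3333·(sin 0.7146 − sin -0.7854) = -1.1834
y' = -4.5 − 1.3333·(cos 0.7146 − cos -0.7854) = -4.5643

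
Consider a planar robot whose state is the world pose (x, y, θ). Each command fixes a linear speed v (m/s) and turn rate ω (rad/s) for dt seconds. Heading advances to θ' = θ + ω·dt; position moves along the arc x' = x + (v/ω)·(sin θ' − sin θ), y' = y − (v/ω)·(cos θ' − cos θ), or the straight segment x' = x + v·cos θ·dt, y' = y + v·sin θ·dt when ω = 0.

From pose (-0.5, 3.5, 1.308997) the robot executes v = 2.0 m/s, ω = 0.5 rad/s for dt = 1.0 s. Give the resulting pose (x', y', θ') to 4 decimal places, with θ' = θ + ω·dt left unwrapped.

(-0.4766, 5.4791, 1.8090)

θ' = 1.3090 + 0.5·1.0 = 1.8090
R = v/ω = 2.0/0.5 = 4.0000
x' = -0.5 + 4.0000·(sin 1.8090 − sin 1.3090) = -0.4766
y' = 3.5 − 4.0000·(cos 1.8090 − cos 1.3090) = 5.4791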